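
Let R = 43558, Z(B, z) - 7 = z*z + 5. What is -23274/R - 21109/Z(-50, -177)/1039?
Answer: -379398843374/709196088921 ≈ -0.53497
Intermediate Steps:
Z(B, z) = 12 + z² (Z(B, z) = 7 + (z*z + 5) = 7 + (z² + 5) = 7 + (5 + z²) = 12 + z²)
-23274/R - 21109/Z(-50, -177)/1039 = -23274/43558 - 21109/(12 + (-177)²)/1039 = -23274*1/43558 - 21109/(12 + 31329)*(1/1039) = -11637/21779 - 21109/31341*(1/1039) = -11637/21779 - 21109*1/31341*(1/1039) = -11637/21779 - 21109/31341*1/1039 = -11637/21779 - 21109/32563299 = -379398843374/709196088921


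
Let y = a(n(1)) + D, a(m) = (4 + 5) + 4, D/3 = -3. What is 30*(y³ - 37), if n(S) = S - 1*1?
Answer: 810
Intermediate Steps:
n(S) = -1 + S (n(S) = S - 1 = -1 + S)
D = -9 (D = 3*(-3) = -9)
a(m) = 13 (a(m) = 9 + 4 = 13)
y = 4 (y = 13 - 9 = 4)
30*(y³ - 37) = 30*(4³ - 37) = 30*(64 - 37) = 30*27 = 810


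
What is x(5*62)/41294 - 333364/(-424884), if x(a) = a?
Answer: 1737205882/2193144987 ≈ 0.79211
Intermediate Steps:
x(5*62)/41294 - 333364/(-424884) = (5*62)/41294 - 333364/(-424884) = 310*(1/41294) - 333364*(-1/424884) = 155/20647 + 83341/106221 = 1737205882/2193144987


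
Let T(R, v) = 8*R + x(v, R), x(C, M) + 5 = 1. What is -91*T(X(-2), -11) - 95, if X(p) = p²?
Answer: -2643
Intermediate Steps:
x(C, M) = -4 (x(C, M) = -5 + 1 = -4)
T(R, v) = -4 + 8*R (T(R, v) = 8*R - 4 = -4 + 8*R)
-91*T(X(-2), -11) - 95 = -91*(-4 + 8*(-2)²) - 95 = -91*(-4 + 8*4) - 95 = -91*(-4 + 32) - 95 = -91*28 - 95 = -2548 - 95 = -2643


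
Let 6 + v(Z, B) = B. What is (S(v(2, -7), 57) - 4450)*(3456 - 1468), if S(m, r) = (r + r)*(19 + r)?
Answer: 8377432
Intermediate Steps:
v(Z, B) = -6 + B
S(m, r) = 2*r*(19 + r) (S(m, r) = (2*r)*(19 + r) = 2*r*(19 + r))
(S(v(2, -7), 57) - 4450)*(3456 - 1468) = (2*57*(19 + 57) - 4450)*(3456 - 1468) = (2*57*76 - 4450)*1988 = (8664 - 4450)*1988 = 4214*1988 = 8377432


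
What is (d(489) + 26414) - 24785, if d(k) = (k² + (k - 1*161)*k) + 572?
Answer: 401714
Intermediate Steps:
d(k) = 572 + k² + k*(-161 + k) (d(k) = (k² + (k - 161)*k) + 572 = (k² + (-161 + k)*k) + 572 = (k² + k*(-161 + k)) + 572 = 572 + k² + k*(-161 + k))
(d(489) + 26414) - 24785 = ((572 - 161*489 + 2*489²) + 26414) - 24785 = ((572 - 78729 + 2*239121) + 26414) - 24785 = ((572 - 78729 + 478242) + 26414) - 24785 = (400085 + 26414) - 24785 = 426499 - 24785 = 401714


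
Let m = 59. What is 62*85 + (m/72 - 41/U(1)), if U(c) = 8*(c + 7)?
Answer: 3035623/576 ≈ 5270.2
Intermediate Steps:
U(c) = 56 + 8*c (U(c) = 8*(7 + c) = 56 + 8*c)
62*85 + (m/72 - 41/U(1)) = 62*85 + (59/72 - 41/(56 + 8*1)) = 5270 + (59*(1/72) - 41/(56 + 8)) = 5270 + (59/72 - 41/64) = 5270 + 103/576 = 3035623/576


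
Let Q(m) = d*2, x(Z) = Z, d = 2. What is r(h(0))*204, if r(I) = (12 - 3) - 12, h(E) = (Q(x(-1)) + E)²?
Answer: -612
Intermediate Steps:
Q(m) = 4 (Q(m) = 2*2 = 4)
h(E) = (4 + E)²
r(I) = -3 (r(I) = 9 - 12 = -3)
r(h(0))*204 = -3*204 = -612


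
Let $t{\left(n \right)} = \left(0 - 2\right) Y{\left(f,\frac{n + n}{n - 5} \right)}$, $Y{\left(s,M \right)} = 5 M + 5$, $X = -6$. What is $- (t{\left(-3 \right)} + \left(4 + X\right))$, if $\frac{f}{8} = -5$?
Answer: $\frac{39}{2} \approx 19.5$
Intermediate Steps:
$f = -40$ ($f = 8 \left(-5\right) = -40$)
$Y{\left(s,M \right)} = 5 + 5 M$
$t{\left(n \right)} = -10 - \frac{20 n}{-5 + n}$ ($t{\left(n \right)} = \left(0 - 2\right) \left(5 + 5 \frac{n + n}{n - 5}\right) = - 2 \left(5 + 5 \frac{2 n}{-5 + n}\right) = - 2 \left(5 + \frac{10 n}{-5 + n}\right) = -10 - \frac{20 n}{-5 + n}$)
$- (t{\left(-3 \right)} + \left(4 + X\right)) = - (\frac{10 \left(5 - -9\right)}{-5 - 3} + \left(4 - 6\right)) = - (\frac{10 \left(5 + 9\right)}{-8} - 2) = - (10 \left(- \frac{1}{8}\right) 14 - 2) = - (- \frac{35}{2} - 2) = \left(-1\right) \left(- \frac{39}{2}\right) = \frac{39}{2}$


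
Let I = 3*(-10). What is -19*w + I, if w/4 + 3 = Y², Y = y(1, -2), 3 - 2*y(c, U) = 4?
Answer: 179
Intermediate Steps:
y(c, U) = -½ (y(c, U) = 3/2 - ½*4 = 3/2 - 2 = -½)
Y = -½ ≈ -0.50000
I = -30
w = -11 (w = -12 + 4*(-½)² = -12 + 4*(¼) = -12 + 1 = -11)
-19*w + I = -19*(-11) - 30 = 209 - 30 = 179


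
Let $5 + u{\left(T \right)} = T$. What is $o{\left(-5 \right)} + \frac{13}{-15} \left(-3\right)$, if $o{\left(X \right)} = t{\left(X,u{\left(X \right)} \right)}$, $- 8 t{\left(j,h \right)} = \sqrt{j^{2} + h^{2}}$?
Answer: $\frac{13}{5} - \frac{5 \sqrt{5}}{8} \approx 1.2025$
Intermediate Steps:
$u{\left(T \right)} = -5 + T$
$t{\left(j,h \right)} = - \frac{\sqrt{h^{2} + j^{2}}}{8}$ ($t{\left(j,h \right)} = - \frac{\sqrt{j^{2} + h^{2}}}{8} = - \frac{\sqrt{h^{2} + j^{2}}}{8}$)
$o{\left(X \right)} = - \frac{\sqrt{X^{2} + \left(-5 + X\right)^{2}}}{8}$ ($o{\left(X \right)} = - \frac{\sqrt{\left(-5 + X\right)^{2} + X^{2}}}{8} = - \frac{\sqrt{X^{2} + \left(-5 + X\right)^{2}}}{8}$)
$o{\left(-5 \right)} + \frac{13}{-15} \left(-3\right) = - \frac{\sqrt{\left(-5\right)^{2} + \left(-5 - 5\right)^{2}}}{8} + \frac{13}{-15} \left(-3\right) = - \frac{\sqrt{25 + \left(-10\right)^{2}}}{8} + 13 \left(- \frac{1}{15}\right) \left(-3\right) = - \frac{\sqrt{25 + 100}}{8} - - \frac{13}{5} = - \frac{\sqrt{125}}{8} + \frac{13}{5} = - \frac{5 \sqrt{5}}{8} + \frac{13}{5} = \frac{13}{5} - \frac{5 \sqrt{5}}{8}$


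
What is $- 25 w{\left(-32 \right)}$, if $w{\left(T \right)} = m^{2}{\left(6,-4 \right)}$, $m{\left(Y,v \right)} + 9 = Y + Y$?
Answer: $-225$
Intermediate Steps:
$m{\left(Y,v \right)} = -9 + 2 Y$ ($m{\left(Y,v \right)} = -9 + \left(Y + Y\right) = -9 + 2 Y$)
$w{\left(T \right)} = 9$ ($w{\left(T \right)} = \left(-9 + 2 \cdot 6\right)^{2} = \left(-9 + 12\right)^{2} = 3^{2} = 9$)
$- 25 w{\left(-32 \right)} = \left(-25\right) 9 = -225$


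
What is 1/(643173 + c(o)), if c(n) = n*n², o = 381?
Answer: 1/55949514 ≈ 1.7873e-8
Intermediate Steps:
c(n) = n³
1/(643173 + c(o)) = 1/(643173 + 381³) = 1/(643173 + 55306341) = 1/55949514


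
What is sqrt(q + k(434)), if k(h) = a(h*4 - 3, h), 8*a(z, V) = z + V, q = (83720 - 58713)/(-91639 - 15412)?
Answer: sqrt(49624446159022)/428204 ≈ 16.451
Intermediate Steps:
q = -25007/107051 (q = 25007/(-107051) = 25007*(-1/107051) = -25007/107051 ≈ -0.23360)
a(z, V) = V/8 + z/8 (a(z, V) = (z + V)/8 = (V + z)/8 = V/8 + z/8)
k(h) = -3/8 + 5*h/8 (k(h) = h/8 + (h*4 - 3)/8 = h/8 + (4*h - 3)/8 = h/8 + (-3 + 4*h)/8 = h/8 + (-3/8 + h/2) = -3/8 + 5*h/8)
sqrt(q + k(434)) = sqrt(-25007/107051 + (-3/8 + (5/8)*434)) = sqrt(-25007/107051 + (-3/8 + 1085/4)) = sqrt(-25007/107051 + 2167/8) = sqrt(231779461/856408) = sqrt(49624446159022)/428204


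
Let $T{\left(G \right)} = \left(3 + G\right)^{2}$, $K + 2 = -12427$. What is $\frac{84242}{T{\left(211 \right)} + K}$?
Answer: $\frac{84242}{33367} \approx 2.5247$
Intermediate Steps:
$K = -12429$ ($K = -2 - 12427 = -12429$)
$\frac{84242}{T{\left(211 \right)} + K} = \frac{84242}{\left(3 + 211\right)^{2} - 12429} = \frac{84242}{214^{2} - 12429} = \frac{84242}{45796 - 12429} = \frac{84242}{33367}$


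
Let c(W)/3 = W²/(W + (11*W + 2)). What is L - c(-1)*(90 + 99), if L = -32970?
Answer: -329133/10 ≈ -32913.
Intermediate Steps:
c(W) = 3*W²/(2 + 12*W) (c(W) = 3*(W²/(W + (11*W + 2))) = 3*(W²/(W + (2 + 11*W))) = 3*(W²/(2 + 12*W)) = 3*W²/(2 + 12*W))
L - c(-1)*(90 + 99) = -32970 - (3/2)*(-1)²/(1 + 6*(-1))*(90 + 99) = -32970 - (3/2)*1/(1 - 6)*189 = -32970 - (3/2)*1/(-5)*189 = -32970 - (3/2)*1*(-⅕)*189 = -32970 - (-3)*189/10 = -32970 - 1*(-567/10) = -32970 + 567/10 = -329133/10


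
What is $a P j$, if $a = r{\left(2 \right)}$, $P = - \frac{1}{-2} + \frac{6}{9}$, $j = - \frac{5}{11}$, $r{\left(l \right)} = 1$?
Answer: $- \frac{35}{66} \approx -0.5303$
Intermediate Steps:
$j = - \frac{5}{11}$ ($j = \left(-5\right) \frac{1}{11} = - \frac{5}{11} \approx -0.45455$)
$P = \frac{7}{6}$ ($P = \left(-1\right) \left(- \frac{1}{2}\right) + 6 \cdot \frac{1}{9} = \frac{1}{2} + \frac{2}{3} = \frac{7}{6} \approx 1.1667$)
$a = 1$
$a P j = 1 \cdot \frac{7}{6} \left(- \frac{5}{11}\right) = \frac{7}{6} \left(- \frac{5}{11}\right) = - \frac{35}{66}$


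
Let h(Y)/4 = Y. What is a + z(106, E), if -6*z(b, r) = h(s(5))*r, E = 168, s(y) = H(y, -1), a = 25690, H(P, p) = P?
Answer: 25130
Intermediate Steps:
s(y) = y
h(Y) = 4*Y
z(b, r) = -10*r/3 (z(b, r) = -4*5*r/6 = -10*r/3)
a + z(106, E) = 25690 - 10/3*168 = 25690 - 560 = 25130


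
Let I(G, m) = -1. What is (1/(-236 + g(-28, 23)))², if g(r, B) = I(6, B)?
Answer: 1/56169 ≈ 1.7803e-5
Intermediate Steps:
g(r, B) = -1
(1/(-236 + g(-28, 23)))² = (1/(-236 - 1))² = (1/(-237))² = (-1/237)² = 1/56169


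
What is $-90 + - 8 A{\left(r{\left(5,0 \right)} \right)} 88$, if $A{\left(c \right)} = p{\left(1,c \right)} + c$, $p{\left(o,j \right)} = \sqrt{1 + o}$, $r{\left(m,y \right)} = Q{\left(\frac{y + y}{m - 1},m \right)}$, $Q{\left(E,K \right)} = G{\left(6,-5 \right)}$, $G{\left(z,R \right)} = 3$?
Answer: $-2202 - 704 \sqrt{2} \approx -3197.6$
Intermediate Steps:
$Q{\left(E,K \right)} = 3$
$r{\left(m,y \right)} = 3$
$A{\left(c \right)} = c + \sqrt{2}$ ($A{\left(c \right)} = \sqrt{1 + 1} + c = \sqrt{2} + c = c + \sqrt{2}$)
$-90 + - 8 A{\left(r{\left(5,0 \right)} \right)} 88 = -90 + - 8 \left(3 + \sqrt{2}\right) 88 = -90 + \left(-24 - 8 \sqrt{2}\right) 88 = -90 - \left(2112 + 704 \sqrt{2}\right) = -2202 - 704 \sqrt{2}$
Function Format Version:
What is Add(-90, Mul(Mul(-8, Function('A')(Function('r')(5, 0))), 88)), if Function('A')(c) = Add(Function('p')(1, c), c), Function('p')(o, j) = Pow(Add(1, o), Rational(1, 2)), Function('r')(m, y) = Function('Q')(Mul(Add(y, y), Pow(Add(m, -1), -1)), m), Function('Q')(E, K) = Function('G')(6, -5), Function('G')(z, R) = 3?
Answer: Add(-2202, Mul(-704, Pow(2, Rational(1, 2)))) ≈ -3197.6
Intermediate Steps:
Function('Q')(E, K) = 3
Function('r')(m, y) = 3
Function('A')(c) = Add(c, Pow(2, Rational(1, 2))) (Function('A')(c) = Add(Pow(Add(1, 1), Rational(1, 2)), c) = Add(Pow(2, Rational(1, 2)), c) = Add(c, Pow(2, Rational(1, 2))))
Add(-90, Mul(Mul(-8, Function('A')(Function('r')(5, 0))), 88)) = Add(-90, Mul(Mul(-8, Add(3, Pow(2, Rational(1, 2)))), 88)) = Add(-90, Mul(Add(-24, Mul(-8, Pow(2, Rational(1, 2)))), 88)) = Add(-90, Add(-2112, Mul(-704, Pow(2, Rational(1, 2))))) = Add(-2202, Mul(-704, Pow(2, Rational(1, 2))))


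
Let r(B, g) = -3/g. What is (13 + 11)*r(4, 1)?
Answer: -72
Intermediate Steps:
(13 + 11)*r(4, 1) = (13 + 11)*(-3/1) = 24*(-3*1) = 24*(-3) = -72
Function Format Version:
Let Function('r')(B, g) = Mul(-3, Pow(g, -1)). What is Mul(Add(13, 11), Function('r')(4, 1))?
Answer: -72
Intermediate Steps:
Mul(Add(13, 11), Function('r')(4, 1)) = Mul(Add(13, 11), Mul(-3, Pow(1, -1))) = Mul(24, Mul(-3, 1)) = Mul(24, -3) = -72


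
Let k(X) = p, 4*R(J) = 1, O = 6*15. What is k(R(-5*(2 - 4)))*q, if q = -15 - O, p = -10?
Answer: 1050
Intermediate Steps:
O = 90
R(J) = 1/4 (R(J) = (1/4)*1 = 1/4)
k(X) = -10
q = -105 (q = -15 - 1*90 = -15 - 90 = -105)
k(R(-5*(2 - 4)))*q = -10*(-105) = 1050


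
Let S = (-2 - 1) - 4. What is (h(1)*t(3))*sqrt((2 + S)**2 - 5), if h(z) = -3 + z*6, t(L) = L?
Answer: 18*sqrt(5) ≈ 40.249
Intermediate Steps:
S = -7 (S = -3 - 4 = -7)
h(z) = -3 + 6*z
(h(1)*t(3))*sqrt((2 + S)**2 - 5) = ((-3 + 6*1)*3)*sqrt((2 - 7)**2 - 5) = ((-3 + 6)*3)*sqrt((-5)**2 - 5) = (3*3)*sqrt(25 - 5) = 9*sqrt(20) = 9*(2*sqrt(5)) = 18*sqrt(5)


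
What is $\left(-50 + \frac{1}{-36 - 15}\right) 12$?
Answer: $- \frac{10204}{17} \approx -600.24$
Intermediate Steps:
$\left(-50 + \frac{1}{-36 - 15}\right) 12 = \left(-50 + \frac{1}{-51}\right) 12 = \left(-50 - \frac{1}{51}\right) 12 = \left(- \frac{2551}{51}\right) 12 = - \frac{10204}{17}$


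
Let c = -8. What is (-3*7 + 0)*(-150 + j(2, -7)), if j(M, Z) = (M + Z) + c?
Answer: 3423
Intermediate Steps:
j(M, Z) = -8 + M + Z (j(M, Z) = (M + Z) - 8 = -8 + M + Z)
(-3*7 + 0)*(-150 + j(2, -7)) = (-3*7 + 0)*(-150 + (-8 + 2 - 7)) = (-21 + 0)*(-150 - 13) = -21*(-163) = 3423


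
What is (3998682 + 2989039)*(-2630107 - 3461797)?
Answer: -42568525510784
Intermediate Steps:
(3998682 + 2989039)*(-2630107 - 3461797) = 6987721*(-6091904) = -42568525510784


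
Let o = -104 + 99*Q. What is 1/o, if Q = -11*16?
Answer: -1/17528 ≈ -5.7052e-5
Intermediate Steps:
Q = -176
o = -17528 (o = -104 + 99*(-176) = -104 - 17424 = -17528)
1/o = 1/(-17528) = -1/17528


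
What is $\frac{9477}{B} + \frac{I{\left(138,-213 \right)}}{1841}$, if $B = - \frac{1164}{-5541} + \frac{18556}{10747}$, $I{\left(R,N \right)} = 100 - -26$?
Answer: $\frac{1268592795297}{259242256} \approx 4893.5$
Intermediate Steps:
$I{\left(R,N \right)} = 126$ ($I{\left(R,N \right)} = 100 + \left(-5 + 31\right) = 100 + 26 = 126$)
$B = \frac{38442768}{19849709}$ ($B = \left(-1164\right) \left(- \frac{1}{5541}\right) + 18556 \cdot \frac{1}{10747} = \frac{388}{1847} + \frac{18556}{10747} = \frac{38442768}{19849709} \approx 1.9367$)
$\frac{9477}{B} + \frac{I{\left(138,-213 \right)}}{1841} = \frac{9477}{\frac{38442768}{19849709}} + \frac{126}{1841} = 9477 \cdot \frac{19849709}{38442768} + 126 \cdot \frac{1}{1841} = \frac{4823479287}{985712} + \frac{18}{263} = \frac{1268592795297}{259242256}$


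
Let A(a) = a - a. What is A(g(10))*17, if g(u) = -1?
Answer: 0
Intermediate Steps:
A(a) = 0
A(g(10))*17 = 0*17 = 0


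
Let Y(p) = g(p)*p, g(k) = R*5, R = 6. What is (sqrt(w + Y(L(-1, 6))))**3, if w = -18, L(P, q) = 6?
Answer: 1458*sqrt(2) ≈ 2061.9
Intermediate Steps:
g(k) = 30 (g(k) = 6*5 = 30)
Y(p) = 30*p
(sqrt(w + Y(L(-1, 6))))**3 = (sqrt(-18 + 30*6))**3 = (sqrt(-18 + 180))**3 = (sqrt(162))**3 = (9*sqrt(2))**3 = 1458*sqrt(2)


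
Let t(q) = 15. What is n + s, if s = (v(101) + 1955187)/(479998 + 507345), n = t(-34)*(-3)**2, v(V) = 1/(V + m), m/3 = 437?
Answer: 190968046705/1394128316 ≈ 136.98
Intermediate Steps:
m = 1311 (m = 3*437 = 1311)
v(V) = 1/(1311 + V) (v(V) = 1/(V + 1311) = 1/(1311 + V))
n = 135 (n = 15*(-3)**2 = 15*9 = 135)
s = 2760724045/1394128316 (s = (1/(1311 + 101) + 1955187)/(479998 + 507345) = (1/1412 + 1955187)/987343 = (1/1412 + 1955187)*(1/987343) = (2760724045/1412)*(1/987343) = 2760724045/1394128316 ≈ 1.9803)
n + s = 135 + 2760724045/1394128316 = 190968046705/1394128316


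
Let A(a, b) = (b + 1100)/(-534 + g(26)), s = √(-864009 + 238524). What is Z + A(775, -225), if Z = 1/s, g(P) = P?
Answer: -875/508 - I*√12765/89355 ≈ -1.7224 - 0.0012644*I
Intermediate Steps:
s = 7*I*√12765 (s = √(-625485) = 7*I*√12765 ≈ 790.88*I)
A(a, b) = -275/127 - b/508 (A(a, b) = (b + 1100)/(-534 + 26) = (1100 + b)/(-508) = (1100 + b)*(-1/508) = -275/127 - b/508)
Z = -I*√12765/89355 (Z = 1/(7*I*√12765) = -I*√12765/89355 ≈ -0.0012644*I)
Z + A(775, -225) = -I*√12765/89355 + (-275/127 - 1/508*(-225)) = -I*√12765/89355 + (-275/127 + 225/508) = -I*√12765/89355 - 875/508 = -875/508 - I*√12765/89355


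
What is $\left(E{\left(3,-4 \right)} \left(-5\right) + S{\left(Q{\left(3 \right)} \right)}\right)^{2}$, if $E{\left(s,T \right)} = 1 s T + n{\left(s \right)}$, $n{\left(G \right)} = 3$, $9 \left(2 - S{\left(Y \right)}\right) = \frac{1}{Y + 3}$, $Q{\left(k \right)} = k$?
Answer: $\frac{6436369}{2916} \approx 2207.3$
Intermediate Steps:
$S{\left(Y \right)} = 2 - \frac{1}{9 \left(3 + Y\right)}$ ($S{\left(Y \right)} = 2 - \frac{1}{9 \left(Y + 3\right)} = 2 - \frac{1}{9 \left(3 + Y\right)}$)
$E{\left(s,T \right)} = 3 + T s$ ($E{\left(s,T \right)} = 1 s T + 3 = s T + 3 = T s + 3 = 3 + T s$)
$\left(E{\left(3,-4 \right)} \left(-5\right) + S{\left(Q{\left(3 \right)} \right)}\right)^{2} = \left(\left(3 - 12\right) \left(-5\right) + \frac{53 + 18 \cdot 3}{9 \left(3 + 3\right)}\right)^{2} = \left(\left(3 - 12\right) \left(-5\right) + \frac{53 + 54}{9 \cdot 6}\right)^{2} = \left(\left(-9\right) \left(-5\right) + \frac{1}{9} \cdot \frac{1}{6} \cdot 107\right)^{2} = \left(45 + \frac{107}{54}\right)^{2} = \left(\frac{2537}{54}\right)^{2} = \frac{6436369}{2916}$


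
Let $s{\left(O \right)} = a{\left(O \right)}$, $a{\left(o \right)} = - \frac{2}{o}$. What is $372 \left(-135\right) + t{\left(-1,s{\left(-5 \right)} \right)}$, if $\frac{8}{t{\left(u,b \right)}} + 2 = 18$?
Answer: $- \frac{100439}{2} \approx -50220.0$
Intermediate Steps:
$s{\left(O \right)} = - \frac{2}{O}$
$t{\left(u,b \right)} = \frac{1}{2}$ ($t{\left(u,b \right)} = \frac{8}{-2 + 18} = \frac{8}{16} = 8 \cdot \frac{1}{16} = \frac{1}{2}$)
$372 \left(-135\right) + t{\left(-1,s{\left(-5 \right)} \right)} = 372 \left(-135\right) + \frac{1}{2} = -50220 + \frac{1}{2} = - \frac{100439}{2}$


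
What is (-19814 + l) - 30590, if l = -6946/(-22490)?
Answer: -566789507/11245 ≈ -50404.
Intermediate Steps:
l = 3473/11245 (l = -6946*(-1/22490) = 3473/11245 ≈ 0.30885)
(-19814 + l) - 30590 = (-19814 + 3473/11245) - 30590 = -222804957/11245 - 30590 = -566789507/11245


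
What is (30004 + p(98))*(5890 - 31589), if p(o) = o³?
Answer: -24958766004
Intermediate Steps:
(30004 + p(98))*(5890 - 31589) = (30004 + 98³)*(5890 - 31589) = (30004 + 941192)*(-25699) = 971196*(-25699) = -24958766004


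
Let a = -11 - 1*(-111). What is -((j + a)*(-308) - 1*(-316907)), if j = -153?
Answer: -333231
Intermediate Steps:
a = 100 (a = -11 + 111 = 100)
-((j + a)*(-308) - 1*(-316907)) = -((-153 + 100)*(-308) - 1*(-316907)) = -(-53*(-308) + 316907) = -(16324 + 316907) = -1*333231 = -333231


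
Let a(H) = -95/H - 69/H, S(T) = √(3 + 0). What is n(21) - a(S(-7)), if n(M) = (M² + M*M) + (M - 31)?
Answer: 872 + 164*√3/3 ≈ 966.69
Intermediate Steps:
S(T) = √3
a(H) = -164/H
n(M) = -31 + M + 2*M² (n(M) = (M² + M²) + (-31 + M) = 2*M² + (-31 + M) = -31 + M + 2*M²)
n(21) - a(S(-7)) = (-31 + 21 + 2*21²) - (-164)/(√3) = (-31 + 21 + 2*441) - (-164)*√3/3 = (-31 + 21 + 882) - (-164)*√3/3 = 872 + 164*√3/3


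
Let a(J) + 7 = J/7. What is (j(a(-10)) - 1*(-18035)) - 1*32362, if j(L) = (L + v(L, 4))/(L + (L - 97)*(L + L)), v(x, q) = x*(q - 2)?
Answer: -21046384/1469 ≈ -14327.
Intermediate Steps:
v(x, q) = x*(-2 + q)
a(J) = -7 + J/7
j(L) = 3*L/(L + 2*L*(-97 + L)) (j(L) = (L + L*(-2 + 4))/(L + (L - 97)*(L + L)) = (L + L*2)/(L + (-97 + L)*(2*L)) = (L + 2*L)/(L + 2*L*(-97 + L)) = (3*L)/(L + 2*L*(-97 + L)) = 3*L/(L + 2*L*(-97 + L)))
(j(a(-10)) - 1*(-18035)) - 1*32362 = (3/(-193 + 2*(-7 + (1/7)*(-10))) - 1*(-18035)) - 1*32362 = (3/(-193 + 2*(-7 - 10/7)) + 18035) - 32362 = (3/(-193 + 2*(-59/7)) + 18035) - 32362 = (3/(-193 - 118/7) + 18035) - 32362 = (3/(-1469/7) + 18035) - 32362 = (3*(-7/1469) + 18035) - 32362 = (-21/1469 + 18035) - 32362 = 26493394/1469 - 32362 = -21046384/1469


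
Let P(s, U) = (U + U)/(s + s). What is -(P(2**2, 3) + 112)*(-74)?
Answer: 16687/2 ≈ 8343.5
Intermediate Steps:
P(s, U) = U/s (P(s, U) = (2*U)/((2*s)) = (2*U)*(1/(2*s)) = U/s)
-(P(2**2, 3) + 112)*(-74) = -(3/(2**2) + 112)*(-74) = -(3/4 + 112)*(-74) = -451*(-74)/4 = -1*(-16687/2) = 16687/2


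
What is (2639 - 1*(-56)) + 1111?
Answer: 3806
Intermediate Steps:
(2639 - 1*(-56)) + 1111 = (2639 + 56) + 1111 = 2695 + 1111 = 3806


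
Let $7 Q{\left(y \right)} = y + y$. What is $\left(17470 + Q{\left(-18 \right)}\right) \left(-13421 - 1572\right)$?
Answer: $- \frac{1832954222}{7} \approx -2.6185 \cdot 10^{8}$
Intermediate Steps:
$Q{\left(y \right)} = \frac{2 y}{7}$ ($Q{\left(y \right)} = \frac{y + y}{7} = \frac{2 y}{7}$)
$\left(17470 + Q{\left(-18 \right)}\right) \left(-13421 - 1572\right) = \left(17470 + \frac{2}{7} \left(-18\right)\right) \left(-13421 - 1572\right) = \left(17470 - \frac{36}{7}\right) \left(-14993\right) = \frac{122254}{7} \left(-14993\right) = - \frac{1832954222}{7}$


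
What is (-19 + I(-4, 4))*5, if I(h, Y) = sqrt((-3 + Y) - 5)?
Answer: -95 + 10*I ≈ -95.0 + 10.0*I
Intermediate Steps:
I(h, Y) = sqrt(-8 + Y)
(-19 + I(-4, 4))*5 = (-19 + sqrt(-8 + 4))*5 = (-19 + sqrt(-4))*5 = (-19 + 2*I)*5 = -95 + 10*I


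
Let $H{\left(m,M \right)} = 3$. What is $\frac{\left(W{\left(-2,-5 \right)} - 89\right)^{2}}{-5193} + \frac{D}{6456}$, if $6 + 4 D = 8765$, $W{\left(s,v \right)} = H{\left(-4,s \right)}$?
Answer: $- \frac{48502939}{44701344} \approx -1.085$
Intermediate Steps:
$W{\left(s,v \right)} = 3$
$D = \frac{8759}{4}$ ($D = - \frac{3}{2} + \frac{1}{4} \cdot 8765 = - \frac{3}{2} + \frac{8765}{4} = \frac{8759}{4} \approx 2189.8$)
$\frac{\left(W{\left(-2,-5 \right)} - 89\right)^{2}}{-5193} + \frac{D}{6456} = \frac{\left(3 - 89\right)^{2}}{-5193} + \frac{8759}{4 \cdot 6456} = \left(3 - 89\right)^{2} \left(- \frac{1}{5193}\right) + \frac{8759}{4} \cdot \frac{1}{6456} = \left(-86\right)^{2} \left(- \frac{1}{5193}\right) + \frac{8759}{25824} = 7396 \left(- \frac{1}{5193}\right) + \frac{8759}{25824} = - \frac{7396}{5193} + \frac{8759}{25824} = - \frac{48502939}{44701344}$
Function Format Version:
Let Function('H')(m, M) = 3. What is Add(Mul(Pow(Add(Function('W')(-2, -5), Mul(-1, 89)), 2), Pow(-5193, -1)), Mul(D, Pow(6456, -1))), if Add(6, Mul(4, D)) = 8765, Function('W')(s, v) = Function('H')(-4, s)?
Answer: Rational(-48502939, 44701344) ≈ -1.0850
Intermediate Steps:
Function('W')(s, v) = 3
D = Rational(8759, 4) (D = Add(Rational(-3, 2), Mul(Rational(1, 4), 8765)) = Add(Rational(-3, 2), Rational(8765, 4)) = Rational(8759, 4) ≈ 2189.8)
Add(Mul(Pow(Add(Function('W')(-2, -5), Mul(-1, 89)), 2), Pow(-5193, -1)), Mul(D, Pow(6456, -1))) = Add(Mul(Pow(Add(3, Mul(-1, 89)), 2), Pow(-5193, -1)), Mul(Rational(8759, 4), Pow(6456, -1))) = Add(Mul(Pow(Add(3, -89), 2), Rational(-1, 5193)), Mul(Rational(8759, 4), Rational(1, 6456))) = Add(Mul(Pow(-86, 2), Rational(-1, 5193)), Rational(8759, 25824)) = Add(Mul(7396, Rational(-1, 5193)), Rational(8759, 25824)) = Add(Rational(-7396, 5193), Rational(8759, 25824)) = Rational(-48502939, 44701344)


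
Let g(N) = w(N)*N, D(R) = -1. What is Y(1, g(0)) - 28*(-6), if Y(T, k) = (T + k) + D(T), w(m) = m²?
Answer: 168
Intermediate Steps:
g(N) = N³ (g(N) = N²*N = N³)
Y(T, k) = -1 + T + k (Y(T, k) = (T + k) - 1 = -1 + T + k)
Y(1, g(0)) - 28*(-6) = (-1 + 1 + 0³) - 28*(-6) = (-1 + 1 + 0) + 168 = 0 + 168 = 168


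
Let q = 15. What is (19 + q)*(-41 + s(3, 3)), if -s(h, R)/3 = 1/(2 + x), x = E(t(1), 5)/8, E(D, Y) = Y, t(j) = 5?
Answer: -10030/7 ≈ -1432.9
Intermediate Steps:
x = 5/8 ≈ 0.62500
s(h, R) = -8/7 (s(h, R) = -3/(2 + 5/8) = -3/21/8 = -3*8/21 = -8/7)
(19 + q)*(-41 + s(3, 3)) = (19 + 15)*(-41 - 8/7) = 34*(-295/7) = -10030/7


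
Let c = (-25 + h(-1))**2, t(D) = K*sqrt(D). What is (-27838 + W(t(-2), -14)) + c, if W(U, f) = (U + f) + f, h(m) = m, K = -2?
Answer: -27190 - 2*I*sqrt(2) ≈ -27190.0 - 2.8284*I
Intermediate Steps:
t(D) = -2*sqrt(D)
c = 676 (c = (-25 - 1)**2 = (-26)**2 = 676)
W(U, f) = U + 2*f
(-27838 + W(t(-2), -14)) + c = (-27838 + (-2*I*sqrt(2) + 2*(-14))) + 676 = (-27838 + (-2*I*sqrt(2) - 28)) + 676 = (-27838 + (-28 - 2*I*sqrt(2))) + 676 = (-27866 - 2*I*sqrt(2)) + 676 = -27190 - 2*I*sqrt(2)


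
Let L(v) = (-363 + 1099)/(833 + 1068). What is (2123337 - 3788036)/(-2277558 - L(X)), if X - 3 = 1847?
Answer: 3164592799/4329638494 ≈ 0.73091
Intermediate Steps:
X = 1850 (X = 3 + 1847 = 1850)
L(v) = 736/1901
(2123337 - 3788036)/(-2277558 - L(X)) = (2123337 - 3788036)/(-2277558 - 1*736/1901) = -1664699/(-2277558 - 736/1901) = -1664699/(-4329638494/1901) = -1664699*(-1901/4329638494) = 3164592799/4329638494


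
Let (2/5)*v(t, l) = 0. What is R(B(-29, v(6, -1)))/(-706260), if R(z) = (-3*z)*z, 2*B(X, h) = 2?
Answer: 1/235420 ≈ 4.2477e-6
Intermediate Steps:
v(t, l) = 0 (v(t, l) = (5/2)*0 = 0)
B(X, h) = 1 (B(X, h) = (½)*2 = 1)
R(z) = -3*z²
R(B(-29, v(6, -1)))/(-706260) = -3*1²/(-706260) = -3*1*(-1/706260) = -3*(-1/706260) = 1/235420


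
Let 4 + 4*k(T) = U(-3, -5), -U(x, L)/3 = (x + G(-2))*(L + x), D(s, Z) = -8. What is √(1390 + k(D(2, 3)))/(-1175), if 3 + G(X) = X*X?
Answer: -9*√17/1175 ≈ -0.031581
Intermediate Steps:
G(X) = -3 + X² (G(X) = -3 + X*X = -3 + X²)
U(x, L) = -3*(1 + x)*(L + x) (U(x, L) = -3*(x + (-3 + (-2)²))*(L + x) = -3*(x + (-3 + 4))*(L + x) = -3*(x + 1)*(L + x) = -3*(1 + x)*(L + x))
k(T) = -13 (k(T) = -1 + (-3*(-5) - 3*(-3) - 3*(-3)² - 3*(-5)*(-3))/4 = -1 + (15 + 9 - 3*9 - 45)/4 = -1 + (15 + 9 - 27 - 45)/4 = -1 + (¼)*(-48) = -1 - 12 = -13)
√(1390 + k(D(2, 3)))/(-1175) = √(1390 - 13)/(-1175) = √1377*(-1/1175) = (9*√17)*(-1/1175) = -9*√17/1175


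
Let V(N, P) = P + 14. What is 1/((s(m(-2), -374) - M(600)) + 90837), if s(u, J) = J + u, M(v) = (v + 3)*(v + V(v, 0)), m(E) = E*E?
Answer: -1/279775 ≈ -3.5743e-6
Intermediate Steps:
V(N, P) = 14 + P
m(E) = E²
M(v) = (3 + v)*(14 + v) (M(v) = (v + 3)*(v + (14 + 0)) = (3 + v)*(v + 14) = (3 + v)*(14 + v))
1/((s(m(-2), -374) - M(600)) + 90837) = 1/(((-374 + (-2)²) - (42 + 600² + 17*600)) + 90837) = 1/(((-374 + 4) - (42 + 360000 + 10200)) + 90837) = 1/((-370 - 1*370242) + 90837) = 1/((-370 - 370242) + 90837) = 1/(-370612 + 90837) = 1/(-279775) = -1/279775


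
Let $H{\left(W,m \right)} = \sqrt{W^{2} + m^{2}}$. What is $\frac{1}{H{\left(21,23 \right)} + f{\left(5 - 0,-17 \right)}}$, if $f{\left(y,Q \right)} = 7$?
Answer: $- \frac{7}{921} + \frac{\sqrt{970}}{921} \approx 0.026216$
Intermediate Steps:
$\frac{1}{H{\left(21,23 \right)} + f{\left(5 - 0,-17 \right)}} = \frac{1}{\sqrt{21^{2} + 23^{2}} + 7} = \frac{1}{\sqrt{441 + 529} + 7} = \frac{1}{\sqrt{970} + 7} = \frac{1}{7 + \sqrt{970}}$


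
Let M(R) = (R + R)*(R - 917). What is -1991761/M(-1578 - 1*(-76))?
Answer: -1991761/7266676 ≈ -0.27410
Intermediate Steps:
M(R) = 2*R*(-917 + R) (M(R) = (2*R)*(-917 + R) = 2*R*(-917 + R))
-1991761/M(-1578 - 1*(-76)) = -1991761*1/(2*(-1578 - 1*(-76))*(-917 + (-1578 - 1*(-76)))) = -1991761*1/(2*(-1578 + 76)*(-917 + (-1578 + 76))) = -1991761*(-1/(3004*(-917 - 1502))) = -1991761/(2*(-1502)*(-2419)) = -1991761/7266676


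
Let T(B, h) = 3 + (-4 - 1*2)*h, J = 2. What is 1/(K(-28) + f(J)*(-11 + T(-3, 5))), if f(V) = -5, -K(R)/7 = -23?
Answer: 1/351 ≈ 0.0028490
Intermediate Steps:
K(R) = 161 (K(R) = -7*(-23) = 161)
T(B, h) = 3 - 6*h (T(B, h) = 3 + (-4 - 2)*h = 3 - 6*h)
1/(K(-28) + f(J)*(-11 + T(-3, 5))) = 1/(161 - 5*(-11 + (3 - 6*5))) = 1/(161 - 5*(-11 + (3 - 30))) = 1/(161 - 5*(-11 - 27)) = 1/(161 - 5*(-38)) = 1/(161 + 190) = 1/351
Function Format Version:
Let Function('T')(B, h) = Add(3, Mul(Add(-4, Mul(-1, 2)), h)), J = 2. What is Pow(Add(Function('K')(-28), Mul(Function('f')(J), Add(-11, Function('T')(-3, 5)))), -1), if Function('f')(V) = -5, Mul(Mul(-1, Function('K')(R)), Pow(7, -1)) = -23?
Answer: Rational(1, 351) ≈ 0.0028490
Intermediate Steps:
Function('K')(R) = 161 (Function('K')(R) = Mul(-7, -23) = 161)
Function('T')(B, h) = Add(3, Mul(-6, h)) (Function('T')(B, h) = Add(3, Mul(Add(-4, -2), h)) = Add(3, Mul(-6, h)))
Pow(Add(Function('K')(-28), Mul(Function('f')(J), Add(-11, Function('T')(-3, 5)))), -1) = Pow(Add(161, Mul(-5, Add(-11, Add(3, Mul(-6, 5))))), -1) = Pow(Add(161, Mul(-5, Add(-11, Add(3, -30)))), -1) = Pow(Add(161, Mul(-5, Add(-11, -27))), -1) = Pow(Add(161, Mul(-5, -38)), -1) = Pow(Add(161, 190), -1) = Pow(351, -1) = Rational(1, 351)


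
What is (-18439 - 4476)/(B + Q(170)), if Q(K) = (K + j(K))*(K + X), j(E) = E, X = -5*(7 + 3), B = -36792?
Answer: -22915/4008 ≈ -5.7173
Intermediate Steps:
X = -50 (X = -5*10 = -50)
Q(K) = 2*K*(-50 + K) (Q(K) = (K + K)*(K - 50) = (2*K)*(-50 + K) = 2*K*(-50 + K))
(-18439 - 4476)/(B + Q(170)) = (-18439 - 4476)/(-36792 + 2*170*(-50 + 170)) = -22915/(-36792 + 2*170*120) = -22915/(-36792 + 40800) = -22915/4008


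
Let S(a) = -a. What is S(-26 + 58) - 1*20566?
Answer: -20598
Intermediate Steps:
S(-26 + 58) - 1*20566 = -(-26 + 58) - 1*20566 = -1*32 - 20566 = -32 - 20566 = -20598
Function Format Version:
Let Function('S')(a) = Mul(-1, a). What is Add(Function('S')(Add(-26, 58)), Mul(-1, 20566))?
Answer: -20598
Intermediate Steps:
Add(Function('S')(Add(-26, 58)), Mul(-1, 20566)) = Add(Mul(-1, Add(-26, 58)), Mul(-1, 20566)) = Add(Mul(-1, 32), -20566) = Add(-32, -20566) = -20598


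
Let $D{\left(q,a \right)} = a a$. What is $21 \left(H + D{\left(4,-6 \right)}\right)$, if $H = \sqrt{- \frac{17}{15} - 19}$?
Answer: $756 + \frac{7 i \sqrt{4530}}{5} \approx 756.0 + 94.227 i$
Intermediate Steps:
$D{\left(q,a \right)} = a^{2}$
$H = \frac{i \sqrt{4530}}{15}$ ($H = \sqrt{\left(-17\right) \frac{1}{15} - 19} = \sqrt{- \frac{17}{15} - 19} = \sqrt{- \frac{302}{15}} = \frac{i \sqrt{4530}}{15} \approx 4.487 i$)
$21 \left(H + D{\left(4,-6 \right)}\right) = 21 \left(\frac{i \sqrt{4530}}{15} + \left(-6\right)^{2}\right) = 21 \left(\frac{i \sqrt{4530}}{15} + 36\right) = 21 \left(36 + \frac{i \sqrt{4530}}{15}\right) = 756 + \frac{7 i \sqrt{4530}}{5}$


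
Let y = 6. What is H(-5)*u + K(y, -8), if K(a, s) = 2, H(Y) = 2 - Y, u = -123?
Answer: -859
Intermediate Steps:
H(-5)*u + K(y, -8) = (2 - 1*(-5))*(-123) + 2 = (2 + 5)*(-123) + 2 = 7*(-123) + 2 = -861 + 2 = -859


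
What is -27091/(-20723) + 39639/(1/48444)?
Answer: 39793790797759/20723 ≈ 1.9203e+9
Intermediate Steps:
-27091/(-20723) + 39639/(1/48444) = -27091*(-1/20723) + 39639/(1/48444) = 27091/20723 + 39639*48444 = 27091/20723 + 1920271716 = 39793790797759/20723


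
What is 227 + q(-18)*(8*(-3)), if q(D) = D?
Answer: 659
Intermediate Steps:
227 + q(-18)*(8*(-3)) = 227 - 144*(-3) = 227 - 18*(-24) = 227 + 432 = 659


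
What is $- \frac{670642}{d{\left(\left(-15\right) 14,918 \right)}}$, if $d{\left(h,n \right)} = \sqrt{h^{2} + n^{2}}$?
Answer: $- \frac{335321 \sqrt{24634}}{73902} \approx -712.15$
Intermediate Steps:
$- \frac{670642}{d{\left(\left(-15\right) 14,918 \right)}} = - \frac{670642}{\sqrt{\left(\left(-15\right) 14\right)^{2} + 918^{2}}} = - \frac{670642}{\sqrt{\left(-210\right)^{2} + 842724}} = - \frac{670642}{\sqrt{44100 + 842724}} = - \frac{670642}{\sqrt{886824}} = - \frac{670642}{6 \sqrt{24634}} = - 670642 \frac{\sqrt{24634}}{147804} = - \frac{335321 \sqrt{24634}}{73902}$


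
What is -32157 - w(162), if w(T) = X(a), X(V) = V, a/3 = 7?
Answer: -32178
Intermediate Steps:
a = 21 (a = 3*7 = 21)
w(T) = 21
-32157 - w(162) = -32157 - 1*21 = -32157 - 21 = -32178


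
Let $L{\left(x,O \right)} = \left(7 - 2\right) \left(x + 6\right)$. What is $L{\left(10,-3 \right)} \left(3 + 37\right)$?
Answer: $3200$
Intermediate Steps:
$L{\left(x,O \right)} = 30 + 5 x$ ($L{\left(x,O \right)} = 5 \left(6 + x\right) = 30 + 5 x$)
$L{\left(10,-3 \right)} \left(3 + 37\right) = \left(30 + 5 \cdot 10\right) \left(3 + 37\right) = \left(30 + 50\right) 40 = 80 \cdot 40 = 3200$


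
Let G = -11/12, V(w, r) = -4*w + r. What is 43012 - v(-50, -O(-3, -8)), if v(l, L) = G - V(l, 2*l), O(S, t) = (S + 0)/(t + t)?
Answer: 517355/12 ≈ 43113.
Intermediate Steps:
V(w, r) = r - 4*w
O(S, t) = S/(2*t) (O(S, t) = S/((2*t)) = S*(1/(2*t)) = S/(2*t))
G = -11/12 (G = -11*1/12 = -11/12 ≈ -0.91667)
v(l, L) = -11/12 + 2*l (v(l, L) = -11/12 - (2*l - 4*l) = -11/12 - (-2)*l = -11/12 + 2*l)
43012 - v(-50, -O(-3, -8)) = 43012 - (-11/12 + 2*(-50)) = 43012 - (-11/12 - 100) = 43012 - 1*(-1211/12) = 43012 + 1211/12 = 517355/12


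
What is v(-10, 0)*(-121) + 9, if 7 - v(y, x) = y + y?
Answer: -3258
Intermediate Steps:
v(y, x) = 7 - 2*y (v(y, x) = 7 - (y + y) = 7 - 2*y)
v(-10, 0)*(-121) + 9 = (7 - 2*(-10))*(-121) + 9 = (7 + 20)*(-121) + 9 = 27*(-121) + 9 = -3267 + 9 = -3258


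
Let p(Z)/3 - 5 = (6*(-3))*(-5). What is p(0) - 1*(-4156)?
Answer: 4441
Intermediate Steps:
p(Z) = 285 (p(Z) = 15 + 3*((6*(-3))*(-5)) = 15 + 3*(-18*(-5)) = 15 + 3*90 = 15 + 270 = 285)
p(0) - 1*(-4156) = 285 - 1*(-4156) = 285 + 4156 = 4441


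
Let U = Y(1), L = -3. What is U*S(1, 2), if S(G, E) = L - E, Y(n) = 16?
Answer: -80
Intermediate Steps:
S(G, E) = -3 - E
U = 16
U*S(1, 2) = 16*(-3 - 1*2) = 16*(-3 - 2) = 16*(-5) = -80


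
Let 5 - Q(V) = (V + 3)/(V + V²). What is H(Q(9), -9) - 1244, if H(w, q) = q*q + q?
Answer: -1172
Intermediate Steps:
Q(V) = 5 - (3 + V)/(V + V²) (Q(V) = 5 - (V + 3)/(V + V²) = 5 - (3 + V)/(V + V²))
H(w, q) = q + q² (H(w, q) = q² + q = q + q²)
H(Q(9), -9) - 1244 = -9*(1 - 9) - 1244 = -9*(-8) - 1244 = 72 - 1244 = -1172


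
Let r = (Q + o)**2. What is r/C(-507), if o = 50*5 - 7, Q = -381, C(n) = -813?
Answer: -6348/271 ≈ -23.424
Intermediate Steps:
o = 243 (o = 250 - 7 = 243)
r = 19044 (r = (-381 + 243)**2 = (-138)**2 = 19044)
r/C(-507) = 19044/(-813) = 19044*(-1/813) = -6348/271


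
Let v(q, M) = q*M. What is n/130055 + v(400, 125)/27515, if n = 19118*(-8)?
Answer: 458899168/715692665 ≈ 0.64120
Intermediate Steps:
v(q, M) = M*q
n = -152944
n/130055 + v(400, 125)/27515 = -152944/130055 + (125*400)/27515 = -152944*1/130055 + 50000*(1/27515) = -152944/130055 + 10000/5503 = 458899168/715692665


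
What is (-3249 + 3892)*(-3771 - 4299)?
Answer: -5189010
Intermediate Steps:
(-3249 + 3892)*(-3771 - 4299) = 643*(-8070) = -5189010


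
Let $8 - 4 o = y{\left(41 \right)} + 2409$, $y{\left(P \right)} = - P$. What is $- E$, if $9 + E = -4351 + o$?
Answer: $4950$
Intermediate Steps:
$o = -590$ ($o = 2 - \frac{\left(-1\right) 41 + 2409}{4} = 2 - \frac{-41 + 2409}{4} = 2 - 592 = -590$)
$E = -4950$ ($E = -9 - 4941 = -4950$)
$- E = \left(-1\right) \left(-4950\right) = 4950$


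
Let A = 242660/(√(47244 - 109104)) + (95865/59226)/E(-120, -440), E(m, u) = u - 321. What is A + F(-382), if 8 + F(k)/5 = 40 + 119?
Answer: 11342832855/15023662 - 24266*I*√15465/3093 ≈ 755.0 - 975.65*I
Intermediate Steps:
E(m, u) = -321 + u
F(k) = 755 (F(k) = -40 + 5*(40 + 119) = -40 + 5*159 = -40 + 795 = 755)
A = -31955/15023662 - 24266*I*√15465/3093 (A = 242660/(√(47244 - 109104)) + (95865/59226)/(-321 - 440) = 242660/(√(-61860)) + (95865*(1/59226))/(-761) = 242660/((2*I*√15465)) + (31955/19742)*(-1/761) = 242660*(-I*√15465/30930) - 31955/15023662 = -24266*I*√15465/3093 - 31955/15023662 = -31955/15023662 - 24266*I*√15465/3093 ≈ -0.002127 - 975.65*I)
A + F(-382) = (-31955/15023662 - 24266*I*√15465/3093) + 755 = 11342832855/15023662 - 24266*I*√15465/3093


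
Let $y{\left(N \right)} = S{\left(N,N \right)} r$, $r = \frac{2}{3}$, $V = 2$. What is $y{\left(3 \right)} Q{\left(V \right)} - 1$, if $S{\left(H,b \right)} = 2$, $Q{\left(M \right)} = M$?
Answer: $\frac{5}{3} \approx 1.6667$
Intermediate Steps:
$r = \frac{2}{3}$ ($r = 2 \cdot \frac{1}{3} = \frac{2}{3} \approx 0.66667$)
$y{\left(N \right)} = \frac{4}{3}$ ($y{\left(N \right)} = 2 \cdot \frac{2}{3} = \frac{4}{3}$)
$y{\left(3 \right)} Q{\left(V \right)} - 1 = \frac{4}{3} \cdot 2 - 1 = \frac{8}{3} - 1 = \frac{5}{3}$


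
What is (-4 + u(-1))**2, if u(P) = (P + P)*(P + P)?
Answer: 0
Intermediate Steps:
u(P) = 4*P**2 (u(P) = (2*P)*(2*P) = 4*P**2)
(-4 + u(-1))**2 = (-4 + 4*(-1)**2)**2 = (-4 + 4*1)**2 = (-4 + 4)**2 = 0**2 = 0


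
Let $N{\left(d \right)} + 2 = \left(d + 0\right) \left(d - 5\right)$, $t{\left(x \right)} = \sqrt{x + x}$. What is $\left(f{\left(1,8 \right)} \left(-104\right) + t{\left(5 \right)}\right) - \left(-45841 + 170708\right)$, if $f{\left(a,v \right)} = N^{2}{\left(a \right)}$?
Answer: $-128611 + \sqrt{10} \approx -1.2861 \cdot 10^{5}$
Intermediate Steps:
$t{\left(x \right)} = \sqrt{2} \sqrt{x}$ ($t{\left(x \right)} = \sqrt{2 x} = \sqrt{2} \sqrt{x}$)
$N{\left(d \right)} = -2 + d \left(-5 + d\right)$ ($N{\left(d \right)} = -2 + \left(d + 0\right) \left(d - 5\right) = -2 + d \left(-5 + d\right)$)
$f{\left(a,v \right)} = \left(-2 + a^{2} - 5 a\right)^{2}$
$\left(f{\left(1,8 \right)} \left(-104\right) + t{\left(5 \right)}\right) - \left(-45841 + 170708\right) = \left(\left(2 - 1^{2} + 5 \cdot 1\right)^{2} \left(-104\right) + \sqrt{2} \sqrt{5}\right) - \left(-45841 + 170708\right) = \left(\left(2 - 1 + 5\right)^{2} \left(-104\right) + \sqrt{10}\right) - 124867 = \left(6^{2} \left(-104\right) + \sqrt{10}\right) - 124867 = \left(36 \left(-104\right) + \sqrt{10}\right) - 124867 = \left(-3744 + \sqrt{10}\right) - 124867 = -128611 + \sqrt{10}$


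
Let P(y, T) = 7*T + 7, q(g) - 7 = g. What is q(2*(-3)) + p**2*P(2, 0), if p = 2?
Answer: 29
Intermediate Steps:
q(g) = 7 + g
P(y, T) = 7 + 7*T
q(2*(-3)) + p**2*P(2, 0) = (7 + 2*(-3)) + 2**2*(7 + 7*0) = (7 - 6) + 4*(7 + 0) = 1 + 4*7 = 1 + 28 = 29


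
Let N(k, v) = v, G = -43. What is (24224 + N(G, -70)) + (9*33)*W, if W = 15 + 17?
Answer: 33658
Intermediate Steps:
W = 32
(24224 + N(G, -70)) + (9*33)*W = (24224 - 70) + (9*33)*32 = 24154 + 297*32 = 24154 + 9504 = 33658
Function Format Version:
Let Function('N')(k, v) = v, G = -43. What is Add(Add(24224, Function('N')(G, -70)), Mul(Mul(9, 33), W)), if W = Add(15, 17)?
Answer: 33658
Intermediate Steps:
W = 32
Add(Add(24224, Function('N')(G, -70)), Mul(Mul(9, 33), W)) = Add(Add(24224, -70), Mul(Mul(9, 33), 32)) = Add(24154, Mul(297, 32)) = Add(24154, 9504) = 33658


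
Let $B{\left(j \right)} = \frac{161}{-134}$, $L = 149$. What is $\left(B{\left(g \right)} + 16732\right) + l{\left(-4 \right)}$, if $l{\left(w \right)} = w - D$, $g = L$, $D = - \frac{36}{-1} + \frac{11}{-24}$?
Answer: $\frac{26839541}{1608} \approx 16691.0$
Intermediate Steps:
$D = \frac{853}{24}$ ($D = \left(-36\right) \left(-1\right) + 11 \left(- \frac{1}{24}\right) = 36 - \frac{11}{24} = \frac{853}{24} \approx 35.542$)
$g = 149$
$B{\left(j \right)} = - \frac{161}{134}$ ($B{\left(j \right)} = 161 \left(- \frac{1}{134}\right) = - \frac{161}{134}$)
$l{\left(w \right)} = - \frac{853}{24} + w$ ($l{\left(w \right)} = w - \frac{853}{24} = - \frac{853}{24} + w$)
$\left(B{\left(g \right)} + 16732\right) + l{\left(-4 \right)} = \left(- \frac{161}{134} + 16732\right) - \frac{949}{24} = \frac{2241927}{134} - \frac{949}{24} = \frac{26839541}{1608}$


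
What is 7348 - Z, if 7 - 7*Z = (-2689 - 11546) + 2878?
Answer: 40072/7 ≈ 5724.6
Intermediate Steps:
Z = 11364/7 (Z = 1 - ((-2689 - 11546) + 2878)/7 = 1 - (-14235 + 2878)/7 = 1 - 1/7*(-11357) = 1 + 11357/7 = 11364/7 ≈ 1623.4)
7348 - Z = 7348 - 1*11364/7 = 7348 - 11364/7 = 40072/7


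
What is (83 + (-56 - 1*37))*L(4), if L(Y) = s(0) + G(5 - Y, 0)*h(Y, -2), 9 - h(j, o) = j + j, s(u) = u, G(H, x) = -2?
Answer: 20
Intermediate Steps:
h(j, o) = 9 - 2*j (h(j, o) = 9 - (j + j) = 9 - 2*j)
L(Y) = -18 + 4*Y (L(Y) = 0 - 2*(9 - 2*Y) = 0 + (-18 + 4*Y) = -18 + 4*Y)
(83 + (-56 - 1*37))*L(4) = (83 + (-56 - 1*37))*(-18 + 4*4) = (83 + (-56 - 37))*(-18 + 16) = (83 - 93)*(-2) = -10*(-2) = 20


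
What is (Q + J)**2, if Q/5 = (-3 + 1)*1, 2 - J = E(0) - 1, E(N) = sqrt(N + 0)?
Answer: 49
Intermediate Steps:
E(N) = sqrt(N)
J = 3 (J = 2 - (sqrt(0) - 1) = 2 - (0 - 1) = 2 - 1*(-1) = 2 + 1 = 3)
Q = -10 (Q = 5*((-3 + 1)*1) = 5*(-2*1) = 5*(-2) = -10)
(Q + J)**2 = (-10 + 3)**2 = (-7)**2 = 49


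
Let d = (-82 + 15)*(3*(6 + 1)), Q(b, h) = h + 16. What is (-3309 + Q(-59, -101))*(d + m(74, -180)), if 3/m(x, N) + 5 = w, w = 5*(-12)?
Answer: 310408452/65 ≈ 4.7755e+6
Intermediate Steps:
Q(b, h) = 16 + h
d = -1407 (d = -201*7 = -67*21 = -1407)
w = -60
m(x, N) = -3/65 (m(x, N) = 3/(-5 - 60) = 3/(-65) = 3*(-1/65) = -3/65)
(-3309 + Q(-59, -101))*(d + m(74, -180)) = (-3309 + (16 - 101))*(-1407 - 3/65) = (-3309 - 85)*(-91458/65) = -3394*(-91458/65) = 310408452/65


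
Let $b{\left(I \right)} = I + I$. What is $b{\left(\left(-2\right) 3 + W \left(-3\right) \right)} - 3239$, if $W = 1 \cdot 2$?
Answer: $-3263$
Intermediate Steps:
$W = 2$
$b{\left(I \right)} = 2 I$
$b{\left(\left(-2\right) 3 + W \left(-3\right) \right)} - 3239 = 2 \left(\left(-2\right) 3 + 2 \left(-3\right)\right) - 3239 = 2 \left(-6 - 6\right) - 3239 = 2 \left(-12\right) - 3239 = -24 - 3239 = -3263$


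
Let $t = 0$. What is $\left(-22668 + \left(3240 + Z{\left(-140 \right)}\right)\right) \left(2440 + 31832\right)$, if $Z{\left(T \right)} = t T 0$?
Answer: $-665836416$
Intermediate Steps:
$Z{\left(T \right)} = 0$ ($Z{\left(T \right)} = 0 T 0 = 0 \cdot 0 = 0$)
$\left(-22668 + \left(3240 + Z{\left(-140 \right)}\right)\right) \left(2440 + 31832\right) = \left(-22668 + \left(3240 + 0\right)\right) \left(2440 + 31832\right) = \left(-22668 + 3240\right) 34272 = \left(-19428\right) 34272 = -665836416$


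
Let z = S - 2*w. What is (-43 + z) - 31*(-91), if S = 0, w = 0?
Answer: 2778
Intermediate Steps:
z = 0 (z = 0 - 2*0 = 0 + 0 = 0)
(-43 + z) - 31*(-91) = (-43 + 0) - 31*(-91) = -43 + 2821 = 2778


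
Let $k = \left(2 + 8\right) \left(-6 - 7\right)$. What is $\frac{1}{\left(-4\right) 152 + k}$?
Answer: $- \frac{1}{738} \approx -0.001355$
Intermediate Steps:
$k = -130$ ($k = 10 \left(-6 - 7\right) = 10 \left(-13\right) = -130$)
$\frac{1}{\left(-4\right) 152 + k} = \frac{1}{\left(-4\right) 152 - 130} = \frac{1}{-608 - 130} = \frac{1}{-738} = - \frac{1}{738}$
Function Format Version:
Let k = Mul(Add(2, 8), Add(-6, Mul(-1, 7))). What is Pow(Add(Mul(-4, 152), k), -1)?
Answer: Rational(-1, 738) ≈ -0.0013550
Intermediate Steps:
k = -130 (k = Mul(10, Add(-6, -7)) = Mul(10, -13) = -130)
Pow(Add(Mul(-4, 152), k), -1) = Pow(Add(Mul(-4, 152), -130), -1) = Pow(Add(-608, -130), -1) = Pow(-738, -1) = Rational(-1, 738)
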